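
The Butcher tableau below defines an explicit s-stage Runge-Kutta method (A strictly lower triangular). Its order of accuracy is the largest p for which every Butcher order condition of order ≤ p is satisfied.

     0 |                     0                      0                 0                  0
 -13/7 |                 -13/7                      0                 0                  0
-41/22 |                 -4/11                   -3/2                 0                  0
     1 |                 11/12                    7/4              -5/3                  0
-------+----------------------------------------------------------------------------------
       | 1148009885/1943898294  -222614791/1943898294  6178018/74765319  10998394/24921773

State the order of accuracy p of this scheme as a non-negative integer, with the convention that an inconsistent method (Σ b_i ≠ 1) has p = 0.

b = (1148009885/1943898294, -222614791/1943898294, 6178018/74765319, 10998394/24921773)
c = (0, -13/7, -41/22, 1)
Ac = (0, 0, 39/14, -19/132)
Σ b_i: 1148009885/1943898294·1 + (-222614791/1943898294)·1 + 6178018/74765319·1 + 10998394/24921773·1 = 1 ✓
b·c: (-222614791/1943898294)·(-13/7) + 6178018/74765319·(-41/22) + 10998394/24921773·1 = 1/2 ✓
b·c²: (-222614791/1943898294)·169/49 + 6178018/74765319·1681/484 + 10998394/24921773·1 = 1/3 ✓
b·Ac: 6178018/74765319·39/14 + 10998394/24921773·(-19/132) = 1/6 ✓
b·c³: (-222614791/1943898294)·(-2197/343) + 6178018/74765319·(-68921/10648) + 10998394/24921773·1 = 4912530585/7675906084 ≠ 1/4 ⇒ order 3.
b·(c∘Ac): 6178018/74765319·(-1599/308) + 10998394/24921773·(-19/132) = -36822848/74765319 ≠ 1/8
b·Ac²: 6178018/74765319·(-507/98) + 10998394/24921773·628/2541 = -1833149287/5756929563 ≠ 1/12
b·A²c: 10998394/24921773·(-65/14) = -357447805/174452411 ≠ 1/24

3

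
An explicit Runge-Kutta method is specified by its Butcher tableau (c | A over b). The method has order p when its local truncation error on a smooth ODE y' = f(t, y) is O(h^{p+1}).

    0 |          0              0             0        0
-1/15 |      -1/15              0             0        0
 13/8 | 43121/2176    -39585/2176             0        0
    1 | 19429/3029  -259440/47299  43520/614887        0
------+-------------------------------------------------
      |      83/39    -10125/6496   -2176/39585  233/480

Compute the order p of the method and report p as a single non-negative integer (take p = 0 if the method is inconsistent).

4

b = (83/39, -10125/6496, -2176/39585, 233/480)
c = (0, -1/15, 13/8, 1)
Ac = (0, 0, 2639/2176, 112/233)
Σ b_i: 83/39·1 + (-10125/6496)·1 + (-2176/39585)·1 + 233/480·1 = 1 ✓
b·c: (-10125/6496)·(-1/15) + (-2176/39585)·13/8 + 233/480·1 = 1/2 ✓
b·c²: (-10125/6496)·1/225 + (-2176/39585)·169/64 + 233/480·1 = 1/3 ✓
b·Ac: (-2176/39585)·2639/2176 + 233/480·112/233 = 1/6 ✓
b·c³: (-10125/6496)·(-1/3375) + (-2176/39585)·2197/512 + 233/480·1 = 1/4 ✓
b·(c∘Ac): (-2176/39585)·34307/17408 + 233/480·112/233 = 1/8 ✓
b·Ac²: (-2176/39585)·(-2639/32640) + 233/480·568/3495 = 1/12 ✓
b·A²c: 233/480·20/233 = 1/24 ✓; 4 stages ⇒ order 4.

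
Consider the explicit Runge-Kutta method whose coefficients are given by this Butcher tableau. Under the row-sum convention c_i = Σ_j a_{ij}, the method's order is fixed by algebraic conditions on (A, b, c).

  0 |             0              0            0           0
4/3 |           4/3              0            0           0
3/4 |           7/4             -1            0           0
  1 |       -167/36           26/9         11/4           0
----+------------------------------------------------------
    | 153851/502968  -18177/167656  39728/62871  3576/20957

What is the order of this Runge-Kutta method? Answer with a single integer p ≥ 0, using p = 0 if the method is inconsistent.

3

b = (153851/502968, -18177/167656, 39728/62871, 3576/20957)
c = (0, 4/3, 3/4, 1)
Ac = (0, 0, -4/3, 2555/432)
Σ b_i: 153851/502968·1 + (-18177/167656)·1 + 39728/62871·1 + 3576/20957·1 = 1 ✓
b·c: (-18177/167656)·4/3 + 39728/62871·3/4 + 3576/20957·1 = 1/2 ✓
b·c²: (-18177/167656)·16/9 + 39728/62871·9/16 + 3576/20957·1 = 1/3 ✓
b·Ac: 39728/62871·(-4/3) + 3576/20957·2555/432 = 1/6 ✓
b·c³: (-18177/167656)·64/27 + 39728/62871·27/64 + 3576/20957·1 = 135971/754452 ≠ 1/4 ⇒ order 3.
b·(c∘Ac): 39728/62871·(-1) + 3576/20957·2555/432 = 142327/377226 ≠ 1/8
b·Ac²: 39728/62871·(-16/9) + 3576/20957·34643/5184 = 25541/1508904 ≠ 1/12
b·A²c: 3576/20957·(-11/3) = -13112/20957 ≠ 1/24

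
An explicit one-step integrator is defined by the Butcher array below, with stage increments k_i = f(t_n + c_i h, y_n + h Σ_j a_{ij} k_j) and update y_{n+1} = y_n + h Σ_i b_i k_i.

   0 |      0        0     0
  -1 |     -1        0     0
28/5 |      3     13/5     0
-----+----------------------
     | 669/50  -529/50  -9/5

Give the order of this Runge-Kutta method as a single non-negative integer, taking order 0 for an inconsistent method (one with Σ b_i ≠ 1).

2

b = (669/50, -529/50, -9/5)
c = (0, -1, 28/5)
Ac = (0, 0, -13/5)
Σ b_i: 669/50·1 + (-529/50)·1 + (-9/5)·1 = 1 ✓
b·c: (-529/50)·(-1) + (-9/5)·28/5 = 1/2 ✓
b·c²: (-529/50)·1 + (-9/5)·784/25 = -16757/250 ≠ 1/3 ⇒ order 2.
b·Ac: (-9/5)·(-13/5) = 117/25 ≠ 1/6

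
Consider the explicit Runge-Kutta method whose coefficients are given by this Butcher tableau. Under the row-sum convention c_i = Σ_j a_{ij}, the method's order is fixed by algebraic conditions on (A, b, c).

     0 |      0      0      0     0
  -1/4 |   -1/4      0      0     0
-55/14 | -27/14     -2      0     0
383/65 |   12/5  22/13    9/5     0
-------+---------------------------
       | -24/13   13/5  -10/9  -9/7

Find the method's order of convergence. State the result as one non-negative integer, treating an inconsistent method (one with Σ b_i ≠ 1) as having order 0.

0

b = (-24/13, 13/5, -10/9, -9/7)
c = (0, -1/4, -55/14, 383/65)
Ac = (0, 0, 1/2, -682/91)
Σ b_i: (-24/13)·1 + 13/5·1 + (-10/9)·1 + (-9/7)·1 = -6728/4095 ≠ 1 ⇒ order 0.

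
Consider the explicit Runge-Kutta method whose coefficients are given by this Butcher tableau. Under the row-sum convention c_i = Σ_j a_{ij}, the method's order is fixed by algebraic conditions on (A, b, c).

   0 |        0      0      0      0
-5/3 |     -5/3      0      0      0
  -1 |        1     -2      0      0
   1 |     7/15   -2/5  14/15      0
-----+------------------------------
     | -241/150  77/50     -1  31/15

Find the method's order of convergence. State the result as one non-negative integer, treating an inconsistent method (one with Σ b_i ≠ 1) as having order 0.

b = (-241/150, 77/50, -1, 31/15)
c = (0, -5/3, -1, 1)
Ac = (0, 0, 10/3, -4/15)
Σ b_i: (-241/150)·1 + 77/50·1 + (-1)·1 + 31/15·1 = 1 ✓
b·c: 77/50·(-5/3) + (-1)·(-1) + 31/15·1 = 1/2 ✓
b·c²: 77/50·25/9 + (-1)·1 + 31/15·1 = 481/90 ≠ 1/3 ⇒ order 2.
b·Ac: (-1)·10/3 + 31/15·(-4/15) = -874/225 ≠ 1/6

2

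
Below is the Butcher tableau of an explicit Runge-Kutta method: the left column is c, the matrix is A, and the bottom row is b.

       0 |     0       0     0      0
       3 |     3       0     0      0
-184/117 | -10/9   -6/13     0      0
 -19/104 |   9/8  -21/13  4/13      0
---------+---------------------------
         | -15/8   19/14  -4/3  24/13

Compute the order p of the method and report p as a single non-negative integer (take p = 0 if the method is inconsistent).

0

b = (-15/8, 19/14, -4/3, 24/13)
c = (0, 3, -184/117, -19/104)
Ac = (0, 0, -18/13, -8107/1521)
Σ b_i: (-15/8)·1 + 19/14·1 + (-4/3)·1 + 24/13·1 = -11/2184 ≠ 1 ⇒ order 0.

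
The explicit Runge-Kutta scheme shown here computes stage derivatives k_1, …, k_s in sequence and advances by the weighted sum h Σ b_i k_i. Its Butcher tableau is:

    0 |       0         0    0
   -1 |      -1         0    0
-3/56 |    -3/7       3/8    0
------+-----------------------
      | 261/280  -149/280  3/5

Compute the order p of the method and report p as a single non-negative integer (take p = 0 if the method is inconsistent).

2

b = (261/280, -149/280, 3/5)
c = (0, -1, -3/56)
Ac = (0, 0, -3/8)
Σ b_i: 261/280·1 + (-149/280)·1 + 3/5·1 = 1 ✓
b·c: (-149/280)·(-1) + 3/5·(-3/56) = 1/2 ✓
b·c²: (-149/280)·1 + 3/5·9/3136 = -8317/15680 ≠ 1/3 ⇒ order 2.
b·Ac: 3/5·(-3/8) = -9/40 ≠ 1/6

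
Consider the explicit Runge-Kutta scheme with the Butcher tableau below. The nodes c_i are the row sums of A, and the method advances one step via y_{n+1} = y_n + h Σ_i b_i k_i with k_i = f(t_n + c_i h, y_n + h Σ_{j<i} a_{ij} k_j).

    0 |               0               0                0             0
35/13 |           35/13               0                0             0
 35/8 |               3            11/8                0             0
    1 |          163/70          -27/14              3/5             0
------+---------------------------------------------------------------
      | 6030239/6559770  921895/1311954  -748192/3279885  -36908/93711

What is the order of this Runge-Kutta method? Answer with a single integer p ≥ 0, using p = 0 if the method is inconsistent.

b = (6030239/6559770, 921895/1311954, -748192/3279885, -36908/93711)
c = (0, 35/13, 35/8, 1)
Ac = (0, 0, 385/104, -267/104)
Σ b_i: 6030239/6559770·1 + 921895/1311954·1 + (-748192/3279885)·1 + (-36908/93711)·1 = 1 ✓
b·c: 921895/1311954·35/13 + (-748192/3279885)·35/8 + (-36908/93711)·1 = 1/2 ✓
b·c²: 921895/1311954·1225/169 + (-748192/3279885)·1225/64 + (-36908/93711)·1 = 1/3 ✓
b·Ac: (-748192/3279885)·385/104 + (-36908/93711)·(-267/104) = 1/6 ✓
b·c³: 921895/1311954·42875/2197 + (-748192/3279885)·42875/512 + (-36908/93711)·1 = -37574763/6497296 ≠ 1/4 ⇒ order 3.
b·(c∘Ac): (-748192/3279885)·13475/832 + (-36908/93711)·(-267/104) = -3269038/1218243 ≠ 1/8
b·Ac²: (-748192/3279885)·13475/1352 + (-36908/93711)·(-26985/10816) = -1935605/1499376 ≠ 1/12
b·A²c: (-36908/93711)·231/104 = -710479/812162 ≠ 1/24

3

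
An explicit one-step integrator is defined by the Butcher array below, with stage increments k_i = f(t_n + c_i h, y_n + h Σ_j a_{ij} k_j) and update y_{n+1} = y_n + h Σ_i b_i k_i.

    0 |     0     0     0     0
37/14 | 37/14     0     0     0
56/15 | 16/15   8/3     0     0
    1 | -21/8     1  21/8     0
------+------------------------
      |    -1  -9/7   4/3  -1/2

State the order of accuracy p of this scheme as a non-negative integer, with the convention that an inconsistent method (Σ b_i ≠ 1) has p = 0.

b = (-1, -9/7, 4/3, -1/2)
c = (0, 37/14, 56/15, 1)
Ac = (0, 0, 148/21, 871/70)
Σ b_i: (-1)·1 + (-9/7)·1 + 4/3·1 + (-1/2)·1 = -61/42 ≠ 1 ⇒ order 0.

0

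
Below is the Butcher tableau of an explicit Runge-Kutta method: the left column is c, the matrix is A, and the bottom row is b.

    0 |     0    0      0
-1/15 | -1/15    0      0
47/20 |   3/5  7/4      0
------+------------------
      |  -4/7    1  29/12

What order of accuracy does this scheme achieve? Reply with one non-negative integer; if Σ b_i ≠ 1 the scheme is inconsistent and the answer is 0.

0

b = (-4/7, 1, 29/12)
c = (0, -1/15, 47/20)
Ac = (0, 0, -7/60)
Σ b_i: (-4/7)·1 + 1·1 + 29/12·1 = 239/84 ≠ 1 ⇒ order 0.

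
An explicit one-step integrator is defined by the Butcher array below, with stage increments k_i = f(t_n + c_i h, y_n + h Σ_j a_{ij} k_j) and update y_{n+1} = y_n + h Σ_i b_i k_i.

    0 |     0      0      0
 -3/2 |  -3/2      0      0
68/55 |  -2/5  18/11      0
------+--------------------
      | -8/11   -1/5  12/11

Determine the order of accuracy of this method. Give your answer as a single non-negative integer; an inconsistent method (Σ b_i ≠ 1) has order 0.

0

b = (-8/11, -1/5, 12/11)
c = (0, -3/2, 68/55)
Ac = (0, 0, -27/11)
Σ b_i: (-8/11)·1 + (-1/5)·1 + 12/11·1 = 9/55 ≠ 1 ⇒ order 0.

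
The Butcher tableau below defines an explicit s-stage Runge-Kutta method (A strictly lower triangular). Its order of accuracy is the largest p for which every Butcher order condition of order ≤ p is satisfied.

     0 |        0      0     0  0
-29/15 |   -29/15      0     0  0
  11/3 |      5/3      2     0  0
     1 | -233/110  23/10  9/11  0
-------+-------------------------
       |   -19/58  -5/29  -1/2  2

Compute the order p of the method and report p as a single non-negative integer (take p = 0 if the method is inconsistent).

b = (-19/58, -5/29, -1/2, 2)
c = (0, -29/15, 11/3, 1)
Ac = (0, 0, -58/15, -217/150)
Σ b_i: (-19/58)·1 + (-5/29)·1 + (-1/2)·1 + 2·1 = 1 ✓
b·c: (-5/29)·(-29/15) + (-1/2)·11/3 + 2·1 = 1/2 ✓
b·c²: (-5/29)·841/225 + (-1/2)·121/9 + 2·1 = -161/30 ≠ 1/3 ⇒ order 2.
b·Ac: (-1/2)·(-58/15) + 2·(-217/150) = -24/25 ≠ 1/6

2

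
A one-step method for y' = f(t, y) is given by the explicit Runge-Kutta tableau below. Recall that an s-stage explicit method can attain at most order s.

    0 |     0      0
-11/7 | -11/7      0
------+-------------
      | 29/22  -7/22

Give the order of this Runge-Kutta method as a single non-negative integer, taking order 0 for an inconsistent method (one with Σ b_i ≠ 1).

b = (29/22, -7/22)
c = (0, -11/7)
Σ b_i: 29/22·1 + (-7/22)·1 = 1 ✓
b·c: (-7/22)·(-11/7) = 1/2 ✓; 2 stages ⇒ order 2.

2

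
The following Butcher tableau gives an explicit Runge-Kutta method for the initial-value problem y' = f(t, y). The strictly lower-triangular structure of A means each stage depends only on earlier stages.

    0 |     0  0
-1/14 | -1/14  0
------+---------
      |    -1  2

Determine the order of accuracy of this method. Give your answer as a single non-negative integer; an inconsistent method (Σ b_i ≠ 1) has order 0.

b = (-1, 2)
c = (0, -1/14)
Σ b_i: (-1)·1 + 2·1 = 1 ✓
b·c: 2·(-1/14) = -1/7 ≠ 1/2 ⇒ order 1.

1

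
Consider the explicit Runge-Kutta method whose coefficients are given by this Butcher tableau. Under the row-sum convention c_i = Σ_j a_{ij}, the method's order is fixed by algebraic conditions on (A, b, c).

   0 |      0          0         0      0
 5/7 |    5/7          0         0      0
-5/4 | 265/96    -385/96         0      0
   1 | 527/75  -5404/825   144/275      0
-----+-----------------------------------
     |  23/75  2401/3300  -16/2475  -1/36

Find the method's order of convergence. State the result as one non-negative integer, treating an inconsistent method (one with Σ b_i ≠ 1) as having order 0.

b = (23/75, 2401/3300, -16/2475, -1/36)
c = (0, 5/7, -5/4, 1)
Ac = (0, 0, -275/96, -16/3)
Σ b_i: 23/75·1 + 2401/3300·1 + (-16/2475)·1 + (-1/36)·1 = 1 ✓
b·c: 2401/3300·5/7 + (-16/2475)·(-5/4) + (-1/36)·1 = 1/2 ✓
b·c²: 2401/3300·25/49 + (-16/2475)·25/16 + (-1/36)·1 = 1/3 ✓
b·Ac: (-16/2475)·(-275/96) + (-1/36)·(-16/3) = 1/6 ✓
b·c³: 2401/3300·125/343 + (-16/2475)·(-125/64) + (-1/36)·1 = 1/4 ✓
b·(c∘Ac): (-16/2475)·1375/384 + (-1/36)·(-16/3) = 1/8 ✓
b·Ac²: (-16/2475)·(-1375/672) + (-1/36)·(-53/21) = 1/12 ✓
b·A²c: (-1/36)·(-3/2) = 1/24 ✓; 4 stages ⇒ order 4.

4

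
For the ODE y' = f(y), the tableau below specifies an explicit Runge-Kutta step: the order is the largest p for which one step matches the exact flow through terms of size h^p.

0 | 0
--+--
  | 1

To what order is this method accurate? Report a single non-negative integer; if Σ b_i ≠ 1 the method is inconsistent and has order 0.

1

b = (1)
c = (0)
Σ b_i: 1·1 = 1 ✓; 1 stage ⇒ order 1.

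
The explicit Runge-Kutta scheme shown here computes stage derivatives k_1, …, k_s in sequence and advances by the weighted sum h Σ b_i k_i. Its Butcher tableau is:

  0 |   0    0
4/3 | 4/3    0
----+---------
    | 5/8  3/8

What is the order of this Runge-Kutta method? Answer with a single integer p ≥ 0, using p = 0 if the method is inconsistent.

b = (5/8, 3/8)
c = (0, 4/3)
Σ b_i: 5/8·1 + 3/8·1 = 1 ✓
b·c: 3/8·4/3 = 1/2 ✓; 2 stages ⇒ order 2.

2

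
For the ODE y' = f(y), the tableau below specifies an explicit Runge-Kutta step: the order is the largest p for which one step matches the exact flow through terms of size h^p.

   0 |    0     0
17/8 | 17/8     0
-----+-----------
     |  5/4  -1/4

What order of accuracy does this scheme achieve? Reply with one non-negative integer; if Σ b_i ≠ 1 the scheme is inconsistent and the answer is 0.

1

b = (5/4, -1/4)
c = (0, 17/8)
Σ b_i: 5/4·1 + (-1/4)·1 = 1 ✓
b·c: (-1/4)·17/8 = -17/32 ≠ 1/2 ⇒ order 1.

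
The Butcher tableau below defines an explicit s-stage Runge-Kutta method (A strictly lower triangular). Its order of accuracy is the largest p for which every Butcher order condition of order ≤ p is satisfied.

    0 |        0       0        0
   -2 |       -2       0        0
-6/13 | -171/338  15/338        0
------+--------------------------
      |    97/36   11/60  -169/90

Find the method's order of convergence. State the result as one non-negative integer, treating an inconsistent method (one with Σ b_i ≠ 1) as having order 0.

b = (97/36, 11/60, -169/90)
c = (0, -2, -6/13)
Ac = (0, 0, -15/169)
Σ b_i: 97/36·1 + 11/60·1 + (-169/90)·1 = 1 ✓
b·c: 11/60·(-2) + (-169/90)·(-6/13) = 1/2 ✓
b·c²: 11/60·4 + (-169/90)·36/169 = 1/3 ✓
b·Ac: (-169/90)·(-15/169) = 1/6 ✓; 3 stages ⇒ order 3.

3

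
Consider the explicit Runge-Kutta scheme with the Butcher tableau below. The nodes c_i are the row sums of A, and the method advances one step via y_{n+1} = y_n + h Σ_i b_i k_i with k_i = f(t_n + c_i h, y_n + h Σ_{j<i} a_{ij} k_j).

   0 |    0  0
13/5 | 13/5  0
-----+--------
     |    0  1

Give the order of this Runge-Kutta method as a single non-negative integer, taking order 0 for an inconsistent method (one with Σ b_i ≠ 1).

1

b = (0, 1)
c = (0, 13/5)
Σ b_i: 1·1 = 1 ✓
b·c: 1·13/5 = 13/5 ≠ 1/2 ⇒ order 1.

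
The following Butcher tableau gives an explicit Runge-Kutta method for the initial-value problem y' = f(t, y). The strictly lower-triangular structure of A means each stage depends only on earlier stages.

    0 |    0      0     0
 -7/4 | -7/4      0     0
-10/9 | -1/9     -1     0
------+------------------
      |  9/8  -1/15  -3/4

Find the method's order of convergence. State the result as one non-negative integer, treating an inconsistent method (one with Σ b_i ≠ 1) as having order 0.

0

b = (9/8, -1/15, -3/4)
c = (0, -7/4, -10/9)
Ac = (0, 0, 7/4)
Σ b_i: 9/8·1 + (-1/15)·1 + (-3/4)·1 = 37/120 ≠ 1 ⇒ order 0.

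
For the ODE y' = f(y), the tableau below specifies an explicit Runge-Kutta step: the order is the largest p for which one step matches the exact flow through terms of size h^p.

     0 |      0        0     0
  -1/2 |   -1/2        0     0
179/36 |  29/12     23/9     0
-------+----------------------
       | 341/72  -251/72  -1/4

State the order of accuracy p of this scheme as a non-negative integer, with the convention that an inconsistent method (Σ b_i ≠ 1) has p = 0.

2

b = (341/72, -251/72, -1/4)
c = (0, -1/2, 179/36)
Ac = (0, 0, -23/18)
Σ b_i: 341/72·1 + (-251/72)·1 + (-1/4)·1 = 1 ✓
b·c: (-251/72)·(-1/2) + (-1/4)·179/36 = 1/2 ✓
b·c²: (-251/72)·1/4 + (-1/4)·32041/1296 = -36559/5184 ≠ 1/3 ⇒ order 2.
b·Ac: (-1/4)·(-23/18) = 23/72 ≠ 1/6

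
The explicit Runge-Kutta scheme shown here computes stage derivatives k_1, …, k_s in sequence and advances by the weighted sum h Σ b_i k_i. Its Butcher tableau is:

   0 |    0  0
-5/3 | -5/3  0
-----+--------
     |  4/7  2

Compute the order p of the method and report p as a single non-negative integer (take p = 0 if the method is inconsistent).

0

b = (4/7, 2)
c = (0, -5/3)
Σ b_i: 4/7·1 + 2·1 = 18/7 ≠ 1 ⇒ order 0.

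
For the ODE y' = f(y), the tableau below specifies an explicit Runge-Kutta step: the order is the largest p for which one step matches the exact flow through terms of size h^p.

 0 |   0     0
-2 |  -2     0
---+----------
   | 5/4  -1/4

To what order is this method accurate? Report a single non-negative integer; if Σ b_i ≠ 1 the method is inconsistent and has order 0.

b = (5/4, -1/4)
c = (0, -2)
Σ b_i: 5/4·1 + (-1/4)·1 = 1 ✓
b·c: (-1/4)·(-2) = 1/2 ✓; 2 stages ⇒ order 2.

2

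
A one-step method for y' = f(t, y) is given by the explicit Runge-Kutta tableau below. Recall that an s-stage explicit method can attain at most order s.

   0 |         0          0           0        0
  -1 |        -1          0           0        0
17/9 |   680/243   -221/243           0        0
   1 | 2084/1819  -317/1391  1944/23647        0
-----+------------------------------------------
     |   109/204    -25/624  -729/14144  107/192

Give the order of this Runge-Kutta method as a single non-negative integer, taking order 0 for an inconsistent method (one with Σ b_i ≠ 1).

4

b = (109/204, -25/624, -729/14144, 107/192)
c = (0, -1, 17/9, 1)
Ac = (0, 0, 221/243, 41/107)
Σ b_i: 109/204·1 + (-25/624)·1 + (-729/14144)·1 + 107/192·1 = 1 ✓
b·c: (-25/624)·(-1) + (-729/14144)·17/9 + 107/192·1 = 1/2 ✓
b·c²: (-25/624)·1 + (-729/14144)·289/81 + 107/192·1 = 1/3 ✓
b·Ac: (-729/14144)·221/243 + 107/192·41/107 = 1/6 ✓
b·c³: (-25/624)·(-1) + (-729/14144)·4913/729 + 107/192·1 = 1/4 ✓
b·(c∘Ac): (-729/14144)·3757/2187 + 107/192·41/107 = 1/8 ✓
b·Ac²: (-729/14144)·(-221/243) + 107/192·7/107 = 1/12 ✓
b·A²c: 107/192·8/107 = 1/24 ✓; 4 stages ⇒ order 4.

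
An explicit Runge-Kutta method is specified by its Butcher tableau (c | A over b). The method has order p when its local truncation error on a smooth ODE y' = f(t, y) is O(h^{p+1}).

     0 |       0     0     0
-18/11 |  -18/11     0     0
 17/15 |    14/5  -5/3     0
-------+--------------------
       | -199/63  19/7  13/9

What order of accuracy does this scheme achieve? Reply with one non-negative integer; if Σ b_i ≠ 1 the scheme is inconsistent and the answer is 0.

b = (-199/63, 19/7, 13/9)
c = (0, -18/11, 17/15)
Ac = (0, 0, 30/11)
Σ b_i: (-199/63)·1 + 19/7·1 + 13/9·1 = 1 ✓
b·c: 19/7·(-18/11) + 13/9·17/15 = -29153/10395 ≠ 1/2 ⇒ order 1.

1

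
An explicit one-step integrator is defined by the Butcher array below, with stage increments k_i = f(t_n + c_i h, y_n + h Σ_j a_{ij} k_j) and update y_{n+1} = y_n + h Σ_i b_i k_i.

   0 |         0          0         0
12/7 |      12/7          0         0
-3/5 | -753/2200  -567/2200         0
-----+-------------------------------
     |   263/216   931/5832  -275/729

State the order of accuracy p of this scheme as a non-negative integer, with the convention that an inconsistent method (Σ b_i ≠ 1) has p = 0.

3

b = (263/216, 931/5832, -275/729)
c = (0, 12/7, -3/5)
Ac = (0, 0, -243/550)
Σ b_i: 263/216·1 + 931/5832·1 + (-275/729)·1 = 1 ✓
b·c: 931/5832·12/7 + (-275/729)·(-3/5) = 1/2 ✓
b·c²: 931/5832·144/49 + (-275/729)·9/25 = 1/3 ✓
b·Ac: (-275/729)·(-243/550) = 1/6 ✓; 3 stages ⇒ order 3.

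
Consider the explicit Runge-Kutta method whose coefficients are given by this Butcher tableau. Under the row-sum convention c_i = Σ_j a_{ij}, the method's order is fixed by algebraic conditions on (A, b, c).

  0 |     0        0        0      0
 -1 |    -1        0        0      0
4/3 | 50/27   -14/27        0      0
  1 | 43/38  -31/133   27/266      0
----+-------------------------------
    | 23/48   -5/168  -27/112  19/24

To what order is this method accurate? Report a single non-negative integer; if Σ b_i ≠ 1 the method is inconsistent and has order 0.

b = (23/48, -5/168, -27/112, 19/24)
c = (0, -1, 4/3, 1)
Ac = (0, 0, 14/27, 7/19)
Σ b_i: 23/48·1 + (-5/168)·1 + (-27/112)·1 + 19/24·1 = 1 ✓
b·c: (-5/168)·(-1) + (-27/112)·4/3 + 19/24·1 = 1/2 ✓
b·c²: (-5/168)·1 + (-27/112)·16/9 + 19/24·1 = 1/3 ✓
b·Ac: (-27/112)·14/27 + 19/24·7/19 = 1/6 ✓
b·c³: (-5/168)·(-1) + (-27/112)·64/27 + 19/24·1 = 1/4 ✓
b·(c∘Ac): (-27/112)·56/81 + 19/24·7/19 = 1/8 ✓
b·Ac²: (-27/112)·(-14/27) + 19/24·(-1/19) = 1/12 ✓
b·A²c: 19/24·1/19 = 1/24 ✓; 4 stages ⇒ order 4.

4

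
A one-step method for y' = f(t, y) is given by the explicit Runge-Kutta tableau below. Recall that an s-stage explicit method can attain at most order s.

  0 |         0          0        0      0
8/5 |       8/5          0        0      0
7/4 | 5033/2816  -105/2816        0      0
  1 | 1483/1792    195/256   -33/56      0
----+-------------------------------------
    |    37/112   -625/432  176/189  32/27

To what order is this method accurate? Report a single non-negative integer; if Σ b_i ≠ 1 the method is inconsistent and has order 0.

b = (37/112, -625/432, 176/189, 32/27)
c = (0, 8/5, 7/4, 1)
Ac = (0, 0, -21/352, 3/16)
Σ b_i: 37/112·1 + (-625/432)·1 + 176/189·1 + 32/27·1 = 1 ✓
b·c: (-625/432)·8/5 + 176/189·7/4 + 32/27·1 = 1/2 ✓
b·c²: (-625/432)·64/25 + 176/189·49/16 + 32/27·1 = 1/3 ✓
b·Ac: 176/189·(-21/352) + 32/27·3/16 = 1/6 ✓
b·c³: (-625/432)·512/125 + 176/189·343/64 + 32/27·1 = 1/4 ✓
b·(c∘Ac): 176/189·(-147/1408) + 32/27·3/16 = 1/8 ✓
b·Ac²: 176/189·(-21/220) + 32/27·93/640 = 1/12 ✓
b·A²c: 32/27·9/256 = 1/24 ✓; 4 stages ⇒ order 4.

4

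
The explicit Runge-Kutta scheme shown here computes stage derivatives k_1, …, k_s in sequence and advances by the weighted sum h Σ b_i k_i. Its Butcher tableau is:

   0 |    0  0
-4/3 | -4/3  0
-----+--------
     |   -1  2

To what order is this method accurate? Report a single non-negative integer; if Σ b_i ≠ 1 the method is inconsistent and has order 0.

b = (-1, 2)
c = (0, -4/3)
Σ b_i: (-1)·1 + 2·1 = 1 ✓
b·c: 2·(-4/3) = -8/3 ≠ 1/2 ⇒ order 1.

1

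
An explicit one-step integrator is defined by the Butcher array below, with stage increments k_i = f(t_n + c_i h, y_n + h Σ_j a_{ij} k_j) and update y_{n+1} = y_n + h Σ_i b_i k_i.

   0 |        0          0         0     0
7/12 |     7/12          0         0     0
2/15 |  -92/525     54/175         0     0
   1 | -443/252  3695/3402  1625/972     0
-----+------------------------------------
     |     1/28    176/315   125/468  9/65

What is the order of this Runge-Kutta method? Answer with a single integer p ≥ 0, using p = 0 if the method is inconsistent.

4

b = (1/28, 176/315, 125/468, 9/65)
c = (0, 7/12, 2/15, 1)
Ac = (0, 0, 9/50, 185/216)
Σ b_i: 1/28·1 + 176/315·1 + 125/468·1 + 9/65·1 = 1 ✓
b·c: 176/315·7/12 + 125/468·2/15 + 9/65·1 = 1/2 ✓
b·c²: 176/315·49/144 + 125/468·4/225 + 9/65·1 = 1/3 ✓
b·Ac: 125/468·9/50 + 9/65·185/216 = 1/6 ✓
b·c³: 176/315·343/1728 + 125/468·8/3375 + 9/65·1 = 1/4 ✓
b·(c∘Ac): 125/468·3/125 + 9/65·185/216 = 1/8 ✓
b·Ac²: 125/468·21/200 + 9/65·115/288 = 1/12 ✓
b·A²c: 9/65·65/216 = 1/24 ✓; 4 stages ⇒ order 4.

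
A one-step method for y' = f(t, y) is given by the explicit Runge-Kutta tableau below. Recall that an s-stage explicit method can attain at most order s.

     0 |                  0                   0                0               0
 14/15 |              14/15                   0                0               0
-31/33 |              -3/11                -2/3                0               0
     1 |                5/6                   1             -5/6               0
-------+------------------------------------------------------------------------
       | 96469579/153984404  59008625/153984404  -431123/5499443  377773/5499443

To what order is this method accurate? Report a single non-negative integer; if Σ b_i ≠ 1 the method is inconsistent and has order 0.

b = (96469579/153984404, 59008625/153984404, -431123/5499443, 377773/5499443)
c = (0, 14/15, -31/33, 1)
Ac = (0, 0, -28/45, 1699/990)
Σ b_i: 96469579/153984404·1 + 59008625/153984404·1 + (-431123/5499443)·1 + 377773/5499443·1 = 1 ✓
b·c: 59008625/153984404·14/15 + (-431123/5499443)·(-31/33) + 377773/5499443·1 = 1/2 ✓
b·c²: 59008625/153984404·196/225 + (-431123/5499443)·961/1089 + 377773/5499443·1 = 1/3 ✓
b·Ac: (-431123/5499443)·(-28/45) + 377773/5499443·1699/990 = 1/6 ✓
b·c³: 59008625/153984404·2744/3375 + (-431123/5499443)·(-29791/35937) + 377773/5499443·1 = 242411432/544444857 ≠ 1/4 ⇒ order 3.
b·(c∘Ac): (-431123/5499443)·868/1485 + 377773/5499443·1699/990 = 107007223/1484849610 ≠ 1/8
b·Ac²: (-431123/5499443)·(-392/675) + 377773/5499443·22171/163350 = 298628227/5444448570 ≠ 1/12
b·A²c: 377773/5499443·14/27 = 5288822/148484961 ≠ 1/24

3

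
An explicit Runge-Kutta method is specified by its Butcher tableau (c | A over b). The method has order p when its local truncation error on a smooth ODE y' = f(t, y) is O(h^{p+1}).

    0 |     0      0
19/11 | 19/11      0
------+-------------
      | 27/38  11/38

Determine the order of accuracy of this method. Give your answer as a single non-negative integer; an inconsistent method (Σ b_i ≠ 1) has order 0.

2

b = (27/38, 11/38)
c = (0, 19/11)
Σ b_i: 27/38·1 + 11/38·1 = 1 ✓
b·c: 11/38·19/11 = 1/2 ✓; 2 stages ⇒ order 2.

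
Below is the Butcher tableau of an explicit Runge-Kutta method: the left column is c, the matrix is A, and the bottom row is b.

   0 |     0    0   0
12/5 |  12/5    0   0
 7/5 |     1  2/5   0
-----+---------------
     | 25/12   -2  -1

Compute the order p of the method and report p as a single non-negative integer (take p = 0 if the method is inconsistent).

0

b = (25/12, -2, -1)
c = (0, 12/5, 7/5)
Ac = (0, 0, 24/25)
Σ b_i: 25/12·1 + (-2)·1 + (-1)·1 = -11/12 ≠ 1 ⇒ order 0.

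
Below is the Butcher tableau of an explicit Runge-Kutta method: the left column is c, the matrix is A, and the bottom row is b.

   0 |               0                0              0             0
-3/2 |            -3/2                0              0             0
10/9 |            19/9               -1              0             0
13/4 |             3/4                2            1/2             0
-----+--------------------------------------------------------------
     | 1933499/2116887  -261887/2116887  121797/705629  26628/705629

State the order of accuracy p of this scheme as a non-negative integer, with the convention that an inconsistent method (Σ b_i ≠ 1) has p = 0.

b = (1933499/2116887, -261887/2116887, 121797/705629, 26628/705629)
c = (0, -3/2, 10/9, 13/4)
Ac = (0, 0, 3/2, -22/9)
Σ b_i: 1933499/2116887·1 + (-261887/2116887)·1 + 121797/705629·1 + 26628/705629·1 = 1 ✓
b·c: (-261887/2116887)·(-3/2) + 121797/705629·10/9 + 26628/705629·13/4 = 1/2 ✓
b·c²: (-261887/2116887)·9/4 + 121797/705629·100/81 + 26628/705629·169/16 = 1/3 ✓
b·Ac: 121797/705629·3/2 + 26628/705629·(-22/9) = 1/6 ✓
b·c³: (-261887/2116887)·(-27/8) + 121797/705629·1000/729 + 26628/705629·2197/64 = 594339665/304831728 ≠ 1/4 ⇒ order 3.
b·(c∘Ac): 121797/705629·5/3 + 26628/705629·(-143/18) = -25649/2116887 ≠ 1/8
b·Ac²: 121797/705629·(-9/4) + 26628/705629·829/162 = -14880263/76207932 ≠ 1/12
b·A²c: 26628/705629·3/4 = 19971/705629 ≠ 1/24

3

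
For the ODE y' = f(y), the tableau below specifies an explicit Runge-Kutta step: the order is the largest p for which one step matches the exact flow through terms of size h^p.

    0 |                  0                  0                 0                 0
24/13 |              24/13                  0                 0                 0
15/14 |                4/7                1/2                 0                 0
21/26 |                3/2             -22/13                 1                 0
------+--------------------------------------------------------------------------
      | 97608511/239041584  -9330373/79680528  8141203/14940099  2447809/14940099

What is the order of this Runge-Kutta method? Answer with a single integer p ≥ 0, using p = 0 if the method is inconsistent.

3

b = (97608511/239041584, -9330373/79680528, 8141203/14940099, 2447809/14940099)
c = (0, 24/13, 15/14, 21/26)
Ac = (0, 0, 12/13, -4857/2366)
Σ b_i: 97608511/239041584·1 + (-9330373/79680528)·1 + 8141203/14940099·1 + 2447809/14940099·1 = 1 ✓
b·c: (-9330373/79680528)·24/13 + 8141203/14940099·15/14 + 2447809/14940099·21/26 = 1/2 ✓
b·c²: (-9330373/79680528)·576/169 + 8141203/14940099·225/196 + 2447809/14940099·441/676 = 1/3 ✓
b·Ac: 8141203/14940099·12/13 + 2447809/14940099·(-4857/2366) = 1/6 ✓
b·c³: (-9330373/79680528)·13824/2197 + 8141203/14940099·3375/2744 + 2447809/14940099·9261/17576 = 25869693/1309195342 ≠ 1/4 ⇒ order 3.
b·(c∘Ac): 8141203/14940099·90/91 + 2447809/14940099·(-14571/8788) = 299928713/1122167436 ≠ 1/8
b·Ac²: 8141203/14940099·288/169 + 2447809/14940099·(-1989387/430612) = 103744787/604244004 ≠ 1/12
b·A²c: 2447809/14940099·12/13 = 753172/4980033 ≠ 1/24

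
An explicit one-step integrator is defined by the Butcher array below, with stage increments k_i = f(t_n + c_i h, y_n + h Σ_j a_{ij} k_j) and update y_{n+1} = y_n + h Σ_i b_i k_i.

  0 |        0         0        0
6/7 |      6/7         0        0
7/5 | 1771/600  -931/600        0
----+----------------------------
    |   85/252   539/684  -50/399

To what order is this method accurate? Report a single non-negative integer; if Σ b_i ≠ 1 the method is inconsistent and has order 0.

3

b = (85/252, 539/684, -50/399)
c = (0, 6/7, 7/5)
Ac = (0, 0, -133/100)
Σ b_i: 85/252·1 + 539/684·1 + (-50/399)·1 = 1 ✓
b·c: 539/684·6/7 + (-50/399)·7/5 = 1/2 ✓
b·c²: 539/684·36/49 + (-50/399)·49/25 = 1/3 ✓
b·Ac: (-50/399)·(-133/100) = 1/6 ✓; 3 stages ⇒ order 3.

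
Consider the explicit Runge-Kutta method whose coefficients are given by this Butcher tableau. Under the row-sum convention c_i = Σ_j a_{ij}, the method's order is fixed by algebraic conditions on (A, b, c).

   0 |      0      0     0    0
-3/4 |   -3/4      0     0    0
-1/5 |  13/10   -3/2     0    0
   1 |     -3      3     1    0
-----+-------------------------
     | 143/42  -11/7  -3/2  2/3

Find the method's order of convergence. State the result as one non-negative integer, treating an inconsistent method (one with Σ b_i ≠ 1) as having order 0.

b = (143/42, -11/7, -3/2, 2/3)
c = (0, -3/4, -1/5, 1)
Ac = (0, 0, 9/8, -49/20)
Σ b_i: 143/42·1 + (-11/7)·1 + (-3/2)·1 + 2/3·1 = 1 ✓
b·c: (-11/7)·(-3/4) + (-3/2)·(-1/5) + 2/3·1 = 901/420 ≠ 1/2 ⇒ order 1.

1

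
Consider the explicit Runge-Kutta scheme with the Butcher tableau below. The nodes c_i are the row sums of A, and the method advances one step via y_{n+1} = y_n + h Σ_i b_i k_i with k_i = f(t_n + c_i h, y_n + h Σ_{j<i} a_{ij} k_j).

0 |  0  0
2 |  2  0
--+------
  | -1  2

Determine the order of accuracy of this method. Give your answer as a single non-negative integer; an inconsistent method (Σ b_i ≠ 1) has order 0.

1

b = (-1, 2)
c = (0, 2)
Σ b_i: (-1)·1 + 2·1 = 1 ✓
b·c: 2·2 = 4 ≠ 1/2 ⇒ order 1.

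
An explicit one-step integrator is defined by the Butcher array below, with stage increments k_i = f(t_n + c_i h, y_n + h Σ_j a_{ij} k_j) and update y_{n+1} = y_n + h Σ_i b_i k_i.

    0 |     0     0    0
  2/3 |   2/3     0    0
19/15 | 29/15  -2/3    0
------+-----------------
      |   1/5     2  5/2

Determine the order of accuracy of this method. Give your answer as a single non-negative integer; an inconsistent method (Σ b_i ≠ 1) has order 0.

b = (1/5, 2, 5/2)
c = (0, 2/3, 19/15)
Ac = (0, 0, -4/9)
Σ b_i: 1/5·1 + 2·1 + 5/2·1 = 47/10 ≠ 1 ⇒ order 0.

0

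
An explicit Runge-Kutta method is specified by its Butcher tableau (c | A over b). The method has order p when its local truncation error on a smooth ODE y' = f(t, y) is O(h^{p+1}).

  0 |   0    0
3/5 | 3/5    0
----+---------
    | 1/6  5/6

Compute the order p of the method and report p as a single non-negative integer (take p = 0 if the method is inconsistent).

b = (1/6, 5/6)
c = (0, 3/5)
Σ b_i: 1/6·1 + 5/6·1 = 1 ✓
b·c: 5/6·3/5 = 1/2 ✓; 2 stages ⇒ order 2.

2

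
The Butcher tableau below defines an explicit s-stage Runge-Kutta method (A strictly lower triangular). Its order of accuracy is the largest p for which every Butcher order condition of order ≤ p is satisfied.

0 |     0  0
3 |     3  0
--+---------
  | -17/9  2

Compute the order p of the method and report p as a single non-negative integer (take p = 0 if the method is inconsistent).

0

b = (-17/9, 2)
c = (0, 3)
Σ b_i: (-17/9)·1 + 2·1 = 1/9 ≠ 1 ⇒ order 0.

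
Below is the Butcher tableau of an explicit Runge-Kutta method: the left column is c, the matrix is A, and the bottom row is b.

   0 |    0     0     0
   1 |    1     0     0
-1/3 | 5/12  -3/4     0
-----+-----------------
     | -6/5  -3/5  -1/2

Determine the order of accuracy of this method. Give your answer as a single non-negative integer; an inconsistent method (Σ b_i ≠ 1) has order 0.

b = (-6/5, -3/5, -1/2)
c = (0, 1, -1/3)
Ac = (0, 0, -3/4)
Σ b_i: (-6/5)·1 + (-3/5)·1 + (-1/2)·1 = -23/10 ≠ 1 ⇒ order 0.

0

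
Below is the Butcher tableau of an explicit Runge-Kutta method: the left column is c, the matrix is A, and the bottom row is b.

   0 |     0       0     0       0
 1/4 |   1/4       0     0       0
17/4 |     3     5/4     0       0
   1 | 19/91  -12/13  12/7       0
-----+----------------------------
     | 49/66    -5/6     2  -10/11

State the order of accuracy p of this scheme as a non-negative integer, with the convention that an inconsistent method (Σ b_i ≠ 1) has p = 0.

1

b = (49/66, -5/6, 2, -10/11)
c = (0, 1/4, 17/4, 1)
Ac = (0, 0, 5/16, 642/91)
Σ b_i: 49/66·1 + (-5/6)·1 + 2·1 + (-10/11)·1 = 1 ✓
b·c: (-5/6)·1/4 + 2·17/4 + (-10/11)·1 = 1949/264 ≠ 1/2 ⇒ order 1.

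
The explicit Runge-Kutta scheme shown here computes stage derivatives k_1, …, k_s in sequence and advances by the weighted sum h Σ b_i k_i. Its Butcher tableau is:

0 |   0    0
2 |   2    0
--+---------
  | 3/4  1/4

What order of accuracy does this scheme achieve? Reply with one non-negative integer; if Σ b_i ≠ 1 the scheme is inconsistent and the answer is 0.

2

b = (3/4, 1/4)
c = (0, 2)
Σ b_i: 3/4·1 + 1/4·1 = 1 ✓
b·c: 1/4·2 = 1/2 ✓; 2 stages ⇒ order 2.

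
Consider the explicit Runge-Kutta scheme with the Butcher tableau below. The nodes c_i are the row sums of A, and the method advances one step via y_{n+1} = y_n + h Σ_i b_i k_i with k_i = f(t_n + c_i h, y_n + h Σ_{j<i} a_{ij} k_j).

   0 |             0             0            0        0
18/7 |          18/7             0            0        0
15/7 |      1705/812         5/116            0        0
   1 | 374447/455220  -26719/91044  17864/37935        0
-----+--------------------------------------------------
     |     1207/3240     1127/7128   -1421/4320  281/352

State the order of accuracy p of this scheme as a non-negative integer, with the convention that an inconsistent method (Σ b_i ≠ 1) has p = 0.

4

b = (1207/3240, 1127/7128, -1421/4320, 281/352)
c = (0, 18/7, 15/7, 1)
Ac = (0, 0, 45/406, 143/562)
Σ b_i: 1207/3240·1 + 1127/7128·1 + (-1421/4320)·1 + 281/352·1 = 1 ✓
b·c: 1127/7128·18/7 + (-1421/4320)·15/7 + 281/352·1 = 1/2 ✓
b·c²: 1127/7128·324/49 + (-1421/4320)·225/49 + 281/352·1 = 1/3 ✓
b·Ac: (-1421/4320)·45/406 + 281/352·143/562 = 1/6 ✓
b·c³: 1127/7128·5832/343 + (-1421/4320)·3375/343 + 281/352·1 = 1/4 ✓
b·(c∘Ac): (-1421/4320)·675/2842 + 281/352·143/562 = 1/8 ✓
b·Ac²: (-1421/4320)·405/1421 + 281/352·187/843 = 1/12 ✓
b·A²c: 281/352·44/843 = 1/24 ✓; 4 stages ⇒ order 4.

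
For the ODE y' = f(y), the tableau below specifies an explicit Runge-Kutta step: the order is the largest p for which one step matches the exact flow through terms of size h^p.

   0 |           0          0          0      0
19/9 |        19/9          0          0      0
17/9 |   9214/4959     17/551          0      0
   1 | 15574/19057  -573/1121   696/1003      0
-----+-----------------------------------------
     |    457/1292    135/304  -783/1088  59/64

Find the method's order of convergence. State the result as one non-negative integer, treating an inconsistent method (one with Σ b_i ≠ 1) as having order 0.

4

b = (457/1292, 135/304, -783/1088, 59/64)
c = (0, 19/9, 17/9, 1)
Ac = (0, 0, 17/261, 41/177)
Σ b_i: 457/1292·1 + 135/304·1 + (-783/1088)·1 + 59/64·1 = 1 ✓
b·c: 135/304·19/9 + (-783/1088)·17/9 + 59/64·1 = 1/2 ✓
b·c²: 135/304·361/81 + (-783/1088)·289/81 + 59/64·1 = 1/3 ✓
b·Ac: (-783/1088)·17/261 + 59/64·41/177 = 1/6 ✓
b·c³: 135/304·6859/729 + (-783/1088)·4913/729 + 59/64·1 = 1/4 ✓
b·(c∘Ac): (-783/1088)·289/2349 + 59/64·41/177 = 1/8 ✓
b·Ac²: (-783/1088)·323/2349 + 59/64·35/177 = 1/12 ✓
b·A²c: 59/64·8/177 = 1/24 ✓; 4 stages ⇒ order 4.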